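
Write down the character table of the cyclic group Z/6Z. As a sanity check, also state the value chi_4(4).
Character table of Z/6Z (irreps indexed chi_0,...,chi_5 with chi_k(m) = zeta_6^(k*m), zeta_6 = exp(2*pi*i/6)):
  irrep \ class  {0} (size 1)  {1} (size 1)    {2} (size 1)    {3} (size 1)  {4} (size 1)    {5} (size 1)  
  chi_0          1             1               1               1             1               1             
  chi_1          1             exp(I*pi/3)     exp(2*I*pi/3)   -1            exp(-2*I*pi/3)  exp(-I*pi/3)  
  chi_2          1             exp(2*I*pi/3)   exp(-2*I*pi/3)  1             exp(2*I*pi/3)   exp(-2*I*pi/3)
  chi_3          1             -1              1               -1            1               -1            
  chi_4          1             exp(-2*I*pi/3)  exp(2*I*pi/3)   1             exp(-2*I*pi/3)  exp(2*I*pi/3) 
  chi_5          1             exp(-I*pi/3)    exp(-2*I*pi/3)  -1            exp(2*I*pi/3)   exp(I*pi/3)   

Spot check: chi_4(4) = zeta_6^(4*4) = zeta_6^16 = exp(-2*I*pi/3).

Why: Z/6Z is abelian, so all 6 irreducible complex representations are 1-dimensional. They are given by chi_k(m) = zeta_6^(k*m) for k = 0,...,5. Row orthogonality: sum_m chi_k(m) conj(chi_l(m)) = 6 * [k = l].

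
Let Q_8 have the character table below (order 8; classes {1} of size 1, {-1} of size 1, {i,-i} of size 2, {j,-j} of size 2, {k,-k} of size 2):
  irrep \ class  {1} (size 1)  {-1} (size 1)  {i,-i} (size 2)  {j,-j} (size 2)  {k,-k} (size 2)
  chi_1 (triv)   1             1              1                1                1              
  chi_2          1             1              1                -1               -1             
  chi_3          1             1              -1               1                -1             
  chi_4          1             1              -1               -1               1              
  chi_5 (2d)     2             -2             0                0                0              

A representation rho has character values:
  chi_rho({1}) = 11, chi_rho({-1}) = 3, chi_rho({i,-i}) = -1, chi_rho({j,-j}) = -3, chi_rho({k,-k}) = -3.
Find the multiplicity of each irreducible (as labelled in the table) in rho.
Multiplicities: chi_1: 0, chi_2: 3, chi_3: 2, chi_4: 2, chi_5: 2.

Reasoning: Use <chi_rho, chi> = (1/|G|) sum_C |C| * chi_rho(C) * conj(chi(C)) with |G| = 8 for each irreducible chi in the table:
  <chi_rho, chi_1> = (1/8)[1*(11)*conj(1) + 1*(3)*conj(1) + 2*(-1)*conj(1) + 2*(-3)*conj(1) + 2*(-3)*conj(1)]
      = (1/8)[(11) + (3) + (-2) + (-6) + (-6)] = 0/8 = 0
  <chi_rho, chi_2> = (1/8)[1*(11)*conj(1) + 1*(3)*conj(1) + 2*(-1)*conj(1) + 2*(-3)*conj(-1) + 2*(-3)*conj(-1)]
      = (1/8)[(11) + (3) + (-2) + (6) + (6)] = 24/8 = 3
  <chi_rho, chi_3> = (1/8)[1*(11)*conj(1) + 1*(3)*conj(1) + 2*(-1)*conj(-1) + 2*(-3)*conj(1) + 2*(-3)*conj(-1)]
      = (1/8)[(11) + (3) + (2) + (-6) + (6)] = 16/8 = 2
  <chi_rho, chi_4> = (1/8)[1*(11)*conj(1) + 1*(3)*conj(1) + 2*(-1)*conj(-1) + 2*(-3)*conj(-1) + 2*(-3)*conj(1)]
      = (1/8)[(11) + (3) + (2) + (6) + (-6)] = 16/8 = 2
  <chi_rho, chi_5> = (1/8)[1*(11)*conj(2) + 1*(3)*conj(-2) + 2*(-1)*conj(0) + 2*(-3)*conj(0) + 2*(-3)*conj(0)]
      = (1/8)[(22) + (-6) + (0) + (0) + (0)] = 16/8 = 2
Dimension check: dim(rho) = sum (mult * dim) = 0*1 + 3*1 + 2*1 + 2*1 + 2*2 = 11 = chi_rho(e) = 11.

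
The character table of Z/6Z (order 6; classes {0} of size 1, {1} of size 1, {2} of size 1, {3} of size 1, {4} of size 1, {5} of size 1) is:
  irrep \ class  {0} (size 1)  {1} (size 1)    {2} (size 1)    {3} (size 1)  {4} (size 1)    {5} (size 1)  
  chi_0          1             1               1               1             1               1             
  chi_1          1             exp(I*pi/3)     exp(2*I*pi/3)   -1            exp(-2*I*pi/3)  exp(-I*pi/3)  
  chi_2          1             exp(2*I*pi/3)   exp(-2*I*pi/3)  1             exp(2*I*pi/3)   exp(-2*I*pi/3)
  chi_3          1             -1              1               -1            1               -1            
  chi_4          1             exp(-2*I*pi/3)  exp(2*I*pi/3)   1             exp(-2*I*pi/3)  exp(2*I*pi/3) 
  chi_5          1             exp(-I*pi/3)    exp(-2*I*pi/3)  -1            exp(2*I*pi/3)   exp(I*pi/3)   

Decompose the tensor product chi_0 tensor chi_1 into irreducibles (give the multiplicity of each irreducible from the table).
chi_0 tensor chi_1 = chi_1 (all other irreducibles have multiplicity 0).

Justification: The character of a tensor product is the pointwise product (chi_0 * chi_1)(C) = chi_0(C) * chi_1(C):
  {0}: (1)*(1), {1}: (1)*(exp(I*pi/3)), {2}: (1)*(exp(2*I*pi/3)), {3}: (1)*(-1), {4}: (1)*(exp(-2*I*pi/3)), {5}: (1)*(exp(-I*pi/3))
so (chi_0 * chi_1) takes values
  {0} -> 1, {1} -> exp(I*pi/3), {2} -> exp(2*I*pi/3), {3} -> -1, {4} -> exp(-2*I*pi/3), {5} -> exp(-I*pi/3).
Now take the inner product of this character with each irreducible chi from the table, <chi_0*chi_1, chi> = (1/6) sum_C |C| (chi_0*chi_1)(C) conj(chi(C)):
  <chi_0*chi_1, chi_0> = (1/6)[1*(1)*conj(1) + 1*(exp(I*pi/3))*conj(1) + 1*(exp(2*I*pi/3))*conj(1) + 1*(-1)*conj(1) + 1*(exp(-2*I*pi/3))*conj(1) + 1*(exp(-I*pi/3))*conj(1)]
      = (1/6)[(1) + (exp(I*pi/3)) + (exp(2*I*pi/3)) + (-1) + (exp(-2*I*pi/3)) + (exp(-I*pi/3))] = 0/6 = 0
  <chi_0*chi_1, chi_1> = (1/6)[1*(1)*conj(1) + 1*(exp(I*pi/3))*conj(exp(I*pi/3)) + 1*(exp(2*I*pi/3))*conj(exp(2*I*pi/3)) + 1*(-1)*conj(-1) + 1*(exp(-2*I*pi/3))*conj(exp(-2*I*pi/3)) + 1*(exp(-I*pi/3))*conj(exp(-I*pi/3))]
      = (1/6)[(1) + (1) + (1) + (1) + (1) + (1)] = 6/6 = 1
  <chi_0*chi_1, chi_2> = (1/6)[1*(1)*conj(1) + 1*(exp(I*pi/3))*conj(exp(2*I*pi/3)) + 1*(exp(2*I*pi/3))*conj(exp(-2*I*pi/3)) + 1*(-1)*conj(1) + 1*(exp(-2*I*pi/3))*conj(exp(2*I*pi/3)) + 1*(exp(-I*pi/3))*conj(exp(-2*I*pi/3))]
      = (1/6)[(1) + (exp(-I*pi/3)) + (exp(-2*I*pi/3)) + (-1) + (exp(2*I*pi/3)) + (exp(I*pi/3))] = 0/6 = 0
  <chi_0*chi_1, chi_3> = (1/6)[1*(1)*conj(1) + 1*(exp(I*pi/3))*conj(-1) + 1*(exp(2*I*pi/3))*conj(1) + 1*(-1)*conj(-1) + 1*(exp(-2*I*pi/3))*conj(1) + 1*(exp(-I*pi/3))*conj(-1)]
      = (1/6)[(1) + (-exp(I*pi/3)) + (exp(2*I*pi/3)) + (1) + (exp(-2*I*pi/3)) + (-exp(-I*pi/3))] = 0/6 = 0
  <chi_0*chi_1, chi_4> = (1/6)[1*(1)*conj(1) + 1*(exp(I*pi/3))*conj(exp(-2*I*pi/3)) + 1*(exp(2*I*pi/3))*conj(exp(2*I*pi/3)) + 1*(-1)*conj(1) + 1*(exp(-2*I*pi/3))*conj(exp(-2*I*pi/3)) + 1*(exp(-I*pi/3))*conj(exp(2*I*pi/3))]
      = (1/6)[(1) + (-1) + (1) + (-1) + (1) + (-1)] = 0/6 = 0
  <chi_0*chi_1, chi_5> = (1/6)[1*(1)*conj(1) + 1*(exp(I*pi/3))*conj(exp(-I*pi/3)) + 1*(exp(2*I*pi/3))*conj(exp(-2*I*pi/3)) + 1*(-1)*conj(-1) + 1*(exp(-2*I*pi/3))*conj(exp(2*I*pi/3)) + 1*(exp(-I*pi/3))*conj(exp(I*pi/3))]
      = (1/6)[(1) + (exp(2*I*pi/3)) + (exp(-2*I*pi/3)) + (1) + (exp(2*I*pi/3)) + (exp(-2*I*pi/3))] = 0/6 = 0
(Exp terms are combined using exp(i*s)*conj(exp(i*t)) = exp(i*(s-t)), and sums of them are collapsed using the identity that for every m > 1 the m distinct m-th roots of unity sum to 0, e.g. 1 + exp(2*I*pi/3) + exp(-2*I*pi/3) = 0.)
Hence the multiplicities are chi_1: 1. Dimension check: dim(chi_0)*dim(chi_1) = 1*1 = 1 and sum (mult * dim) = 1*1 = 1.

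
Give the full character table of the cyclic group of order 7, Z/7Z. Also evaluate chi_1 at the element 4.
Character table of Z/7Z (irreps indexed chi_0,...,chi_6 with chi_k(m) = zeta_7^(k*m), zeta_7 = exp(2*pi*i/7)):
  irrep \ class  {0} (size 1)  {1} (size 1)    {2} (size 1)    {3} (size 1)    {4} (size 1)    {5} (size 1)    {6} (size 1)  
  chi_0          1             1               1               1               1               1               1             
  chi_1          1             exp(2*I*pi/7)   exp(4*I*pi/7)   exp(6*I*pi/7)   exp(-6*I*pi/7)  exp(-4*I*pi/7)  exp(-2*I*pi/7)
  chi_2          1             exp(4*I*pi/7)   exp(-6*I*pi/7)  exp(-2*I*pi/7)  exp(2*I*pi/7)   exp(6*I*pi/7)   exp(-4*I*pi/7)
  chi_3          1             exp(6*I*pi/7)   exp(-2*I*pi/7)  exp(4*I*pi/7)   exp(-4*I*pi/7)  exp(2*I*pi/7)   exp(-6*I*pi/7)
  chi_4          1             exp(-6*I*pi/7)  exp(2*I*pi/7)   exp(-4*I*pi/7)  exp(4*I*pi/7)   exp(-2*I*pi/7)  exp(6*I*pi/7) 
  chi_5          1             exp(-4*I*pi/7)  exp(6*I*pi/7)   exp(2*I*pi/7)   exp(-2*I*pi/7)  exp(-6*I*pi/7)  exp(4*I*pi/7) 
  chi_6          1             exp(-2*I*pi/7)  exp(-4*I*pi/7)  exp(-6*I*pi/7)  exp(6*I*pi/7)   exp(4*I*pi/7)   exp(2*I*pi/7) 

Spot check: chi_1(4) = zeta_7^(1*4) = zeta_7^4 = exp(-6*I*pi/7).

Reasoning: Z/7Z is abelian, so all 7 irreducible complex representations are 1-dimensional. They are given by chi_k(m) = zeta_7^(k*m) for k = 0,...,6. Row orthogonality: sum_m chi_k(m) conj(chi_l(m)) = 7 * [k = l].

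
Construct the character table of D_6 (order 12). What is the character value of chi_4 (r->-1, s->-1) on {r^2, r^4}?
Conjugacy classes: {e} of size 1, {r^3} of size 1, {r^1, r^5} of size 2, {r^2, r^4} of size 2, {s, sr^2, ...} of size 3, {sr, sr^3, ...} of size 3.
Character table:
  irrep \ class              {e} (size 1)  {r^3} (size 1)  {r^1, r^5} (size 2)  {r^2, r^4} (size 2)  {s, sr^2, ...} (size 3)  {sr, sr^3, ...} (size 3)
  chi_1 (triv)               1             1               1                    1                    1                        1                       
  chi_2 (sign: r->1, s->-1)  1             1               1                    1                    -1                       -1                      
  chi_3 (r->-1, s->1)        1             -1              -1                   1                    1                        -1                      
  chi_4 (r->-1, s->-1)       1             -1              -1                   1                    -1                       1                       
  chi_5 (2d, j=1)            2             -2              1                    -1                   0                        0                       
  chi_6 (2d, j=2)            2             2               -1                   -1                   0                        0                       

Spot check: chi_4 (r->-1, s->-1) on {r^2, r^4} = 1.

Justification: D_6 has order 2*6 = 12 with 6 conjugacy classes, hence 6 irreducibles. Sum of squared dims 1 + 1 + 1 + 1 + 4 + 4 = 12 = |G|. Linear characters come from the abelianisation; the 2-dimensional irreps have character r^k -> 2*cos(2*pi*j*k/6), reflections -> 0.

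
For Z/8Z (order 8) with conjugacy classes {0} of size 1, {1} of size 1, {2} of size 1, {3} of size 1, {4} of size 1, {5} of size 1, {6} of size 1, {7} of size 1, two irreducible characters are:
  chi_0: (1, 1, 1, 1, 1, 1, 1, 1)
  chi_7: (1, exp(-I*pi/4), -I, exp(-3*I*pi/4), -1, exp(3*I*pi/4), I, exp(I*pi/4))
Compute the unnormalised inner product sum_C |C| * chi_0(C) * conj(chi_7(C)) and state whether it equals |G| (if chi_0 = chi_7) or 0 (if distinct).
Sum = 0; so <chi_0, chi_7> = 0 (distinct irreducibles are orthogonal).

Justification: Compute term by term over conjugacy classes (|C| * chi_0(C) * conj(chi_7(C))):
  1*(1)*conj(1) + 1*(1)*conj(exp(-I*pi/4)) + 1*(1)*conj(-I) + 1*(1)*conj(exp(-3*I*pi/4)) + 1*(1)*conj(-1) + 1*(1)*conj(exp(3*I*pi/4)) + 1*(1)*conj(I) + 1*(1)*conj(exp(I*pi/4))
  = (1) + (exp(I*pi/4)) + (I) + (exp(3*I*pi/4)) + (-1) + (exp(-3*I*pi/4)) + (-I) + (exp(-I*pi/4))
  = 0.
(Exp terms are combined using exp(i*s)*conj(exp(i*t)) = exp(i*(s-t)), and sums of them are collapsed using the identity that for every m > 1 the m distinct m-th roots of unity sum to 0, e.g. 1 + exp(2*I*pi/3) + exp(-2*I*pi/3) = 0.)
Dividing by |G| = 8 gives 0/8 = 0, matching the row-orthogonality relation <chi_0, chi_7> = [chi_0 = chi_7].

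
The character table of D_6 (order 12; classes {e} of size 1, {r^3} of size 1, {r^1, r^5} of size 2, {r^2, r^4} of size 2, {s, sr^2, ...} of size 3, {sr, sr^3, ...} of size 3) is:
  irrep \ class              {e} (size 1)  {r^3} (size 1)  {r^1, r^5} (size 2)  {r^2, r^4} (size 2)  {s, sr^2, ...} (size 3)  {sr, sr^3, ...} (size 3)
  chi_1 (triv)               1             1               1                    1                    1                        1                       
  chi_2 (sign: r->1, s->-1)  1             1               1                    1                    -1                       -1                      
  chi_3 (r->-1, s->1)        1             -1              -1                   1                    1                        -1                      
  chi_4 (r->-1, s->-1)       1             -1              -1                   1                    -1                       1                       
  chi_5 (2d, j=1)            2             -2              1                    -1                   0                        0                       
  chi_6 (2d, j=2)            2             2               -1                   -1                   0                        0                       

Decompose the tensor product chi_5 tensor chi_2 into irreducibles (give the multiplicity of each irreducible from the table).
chi_5 tensor chi_2 = chi_5 (all other irreducibles have multiplicity 0).

Working: The character of a tensor product is the pointwise product (chi_5 * chi_2)(C) = chi_5(C) * chi_2(C):
  {e}: (2)*(1), {r^3}: (-2)*(1), {r^1, r^5}: (1)*(1), {r^2, r^4}: (-1)*(1), {s, sr^2, ...}: (0)*(-1), {sr, sr^3, ...}: (0)*(-1)
so (chi_5 * chi_2) takes values
  {e} -> 2, {r^3} -> -2, {r^1, r^5} -> 1, {r^2, r^4} -> -1, {s, sr^2, ...} -> 0, {sr, sr^3, ...} -> 0.
Now take the inner product of this character with each irreducible chi from the table, <chi_5*chi_2, chi> = (1/12) sum_C |C| (chi_5*chi_2)(C) conj(chi(C)):
  <chi_5*chi_2, chi_1> = (1/12)[1*(2)*conj(1) + 1*(-2)*conj(1) + 2*(1)*conj(1) + 2*(-1)*conj(1) + 3*(0)*conj(1) + 3*(0)*conj(1)]
      = (1/12)[(2) + (-2) + (2) + (-2) + (0) + (0)] = 0/12 = 0
  <chi_5*chi_2, chi_2> = (1/12)[1*(2)*conj(1) + 1*(-2)*conj(1) + 2*(1)*conj(1) + 2*(-1)*conj(1) + 3*(0)*conj(-1) + 3*(0)*conj(-1)]
      = (1/12)[(2) + (-2) + (2) + (-2) + (0) + (0)] = 0/12 = 0
  <chi_5*chi_2, chi_3> = (1/12)[1*(2)*conj(1) + 1*(-2)*conj(-1) + 2*(1)*conj(-1) + 2*(-1)*conj(1) + 3*(0)*conj(1) + 3*(0)*conj(-1)]
      = (1/12)[(2) + (2) + (-2) + (-2) + (0) + (0)] = 0/12 = 0
  <chi_5*chi_2, chi_4> = (1/12)[1*(2)*conj(1) + 1*(-2)*conj(-1) + 2*(1)*conj(-1) + 2*(-1)*conj(1) + 3*(0)*conj(-1) + 3*(0)*conj(1)]
      = (1/12)[(2) + (2) + (-2) + (-2) + (0) + (0)] = 0/12 = 0
  <chi_5*chi_2, chi_5> = (1/12)[1*(2)*conj(2) + 1*(-2)*conj(-2) + 2*(1)*conj(1) + 2*(-1)*conj(-1) + 3*(0)*conj(0) + 3*(0)*conj(0)]
      = (1/12)[(4) + (4) + (2) + (2) + (0) + (0)] = 12/12 = 1
  <chi_5*chi_2, chi_6> = (1/12)[1*(2)*conj(2) + 1*(-2)*conj(2) + 2*(1)*conj(-1) + 2*(-1)*conj(-1) + 3*(0)*conj(0) + 3*(0)*conj(0)]
      = (1/12)[(4) + (-4) + (-2) + (2) + (0) + (0)] = 0/12 = 0
Hence the multiplicities are chi_5: 1. Dimension check: dim(chi_5)*dim(chi_2) = 2*1 = 2 and sum (mult * dim) = 1*2 = 2.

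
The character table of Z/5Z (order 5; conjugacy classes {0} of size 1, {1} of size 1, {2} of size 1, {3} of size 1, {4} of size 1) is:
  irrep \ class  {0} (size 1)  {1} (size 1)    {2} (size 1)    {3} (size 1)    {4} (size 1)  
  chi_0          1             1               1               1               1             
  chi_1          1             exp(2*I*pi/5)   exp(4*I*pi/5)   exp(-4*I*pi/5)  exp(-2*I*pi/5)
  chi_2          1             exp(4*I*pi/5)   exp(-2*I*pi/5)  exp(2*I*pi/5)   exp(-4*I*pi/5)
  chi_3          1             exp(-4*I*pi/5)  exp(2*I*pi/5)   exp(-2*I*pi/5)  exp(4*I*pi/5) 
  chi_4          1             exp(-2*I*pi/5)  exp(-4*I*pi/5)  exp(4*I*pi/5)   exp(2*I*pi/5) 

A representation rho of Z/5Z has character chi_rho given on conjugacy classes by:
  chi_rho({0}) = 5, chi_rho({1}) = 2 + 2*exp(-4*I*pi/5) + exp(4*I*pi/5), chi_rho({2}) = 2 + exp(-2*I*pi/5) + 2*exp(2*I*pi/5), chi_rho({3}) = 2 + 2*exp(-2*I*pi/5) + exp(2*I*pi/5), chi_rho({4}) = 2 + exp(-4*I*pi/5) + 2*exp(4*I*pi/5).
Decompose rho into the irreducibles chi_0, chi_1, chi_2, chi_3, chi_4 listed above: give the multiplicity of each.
Multiplicities: chi_0: 2, chi_1: 0, chi_2: 1, chi_3: 2, chi_4: 0.

Details: Use <chi_rho, chi> = (1/|G|) sum_C |C| * chi_rho(C) * conj(chi(C)) with |G| = 5 for each irreducible chi in the table:
  <chi_rho, chi_0> = (1/5)[1*(5)*conj(1) + 1*(2 + 2*exp(-4*I*pi/5) + exp(4*I*pi/5))*conj(1) + 1*(2 + exp(-2*I*pi/5) + 2*exp(2*I*pi/5))*conj(1) + 1*(2 + 2*exp(-2*I*pi/5) + exp(2*I*pi/5))*conj(1) + 1*(2 + exp(-4*I*pi/5) + 2*exp(4*I*pi/5))*conj(1)]
      = (1/5)[(5) + (2 + 2*exp(-4*I*pi/5) + exp(4*I*pi/5)) + (2 + exp(-2*I*pi/5) + 2*exp(2*I*pi/5)) + (2 + 2*exp(-2*I*pi/5) + exp(2*I*pi/5)) + (2 + exp(-4*I*pi/5) + 2*exp(4*I*pi/5))] = 10/5 = 2
  <chi_rho, chi_1> = (1/5)[1*(5)*conj(1) + 1*(2 + 2*exp(-4*I*pi/5) + exp(4*I*pi/5))*conj(exp(2*I*pi/5)) + 1*(2 + exp(-2*I*pi/5) + 2*exp(2*I*pi/5))*conj(exp(4*I*pi/5)) + 1*(2 + 2*exp(-2*I*pi/5) + exp(2*I*pi/5))*conj(exp(-4*I*pi/5)) + 1*(2 + exp(-4*I*pi/5) + 2*exp(4*I*pi/5))*conj(exp(-2*I*pi/5))]
      = (1/5)[(5) + (2*exp(-2*I*pi/5) + exp(2*I*pi/5) + 2*exp(4*I*pi/5)) + (2*exp(-2*I*pi/5) + 2*exp(-4*I*pi/5) + exp(4*I*pi/5)) + (exp(-4*I*pi/5) + 2*exp(4*I*pi/5) + 2*exp(2*I*pi/5)) + (2*exp(-4*I*pi/5) + exp(-2*I*pi/5) + 2*exp(2*I*pi/5))] = 0/5 = 0
  <chi_rho, chi_2> = (1/5)[1*(5)*conj(1) + 1*(2 + 2*exp(-4*I*pi/5) + exp(4*I*pi/5))*conj(exp(4*I*pi/5)) + 1*(2 + exp(-2*I*pi/5) + 2*exp(2*I*pi/5))*conj(exp(-2*I*pi/5)) + 1*(2 + 2*exp(-2*I*pi/5) + exp(2*I*pi/5))*conj(exp(2*I*pi/5)) + 1*(2 + exp(-4*I*pi/5) + 2*exp(4*I*pi/5))*conj(exp(-4*I*pi/5))]
      = (1/5)[(5) + (1 + 2*exp(-4*I*pi/5) + 2*exp(2*I*pi/5)) + (1 + 2*exp(4*I*pi/5) + 2*exp(2*I*pi/5)) + (1 + 2*exp(-2*I*pi/5) + 2*exp(-4*I*pi/5)) + (1 + 2*exp(-2*I*pi/5) + 2*exp(4*I*pi/5))] = 5/5 = 1
  <chi_rho, chi_3> = (1/5)[1*(5)*conj(1) + 1*(2 + 2*exp(-4*I*pi/5) + exp(4*I*pi/5))*conj(exp(-4*I*pi/5)) + 1*(2 + exp(-2*I*pi/5) + 2*exp(2*I*pi/5))*conj(exp(2*I*pi/5)) + 1*(2 + 2*exp(-2*I*pi/5) + exp(2*I*pi/5))*conj(exp(-2*I*pi/5)) + 1*(2 + exp(-4*I*pi/5) + 2*exp(4*I*pi/5))*conj(exp(4*I*pi/5))]
      = (1/5)[(5) + (2 + exp(-2*I*pi/5) + 2*exp(4*I*pi/5)) + (2 + 2*exp(-2*I*pi/5) + exp(-4*I*pi/5)) + (2 + exp(4*I*pi/5) + 2*exp(2*I*pi/5)) + (2 + 2*exp(-4*I*pi/5) + exp(2*I*pi/5))] = 10/5 = 2
  <chi_rho, chi_4> = (1/5)[1*(5)*conj(1) + 1*(2 + 2*exp(-4*I*pi/5) + exp(4*I*pi/5))*conj(exp(-2*I*pi/5)) + 1*(2 + exp(-2*I*pi/5) + 2*exp(2*I*pi/5))*conj(exp(-4*I*pi/5)) + 1*(2 + 2*exp(-2*I*pi/5) + exp(2*I*pi/5))*conj(exp(4*I*pi/5)) + 1*(2 + exp(-4*I*pi/5) + 2*exp(4*I*pi/5))*conj(exp(2*I*pi/5))]
      = (1/5)[(5) + (2*exp(-2*I*pi/5) + exp(-4*I*pi/5) + 2*exp(2*I*pi/5)) + (2*exp(-4*I*pi/5) + exp(2*I*pi/5) + 2*exp(4*I*pi/5)) + (2*exp(-4*I*pi/5) + exp(-2*I*pi/5) + 2*exp(4*I*pi/5)) + (2*exp(-2*I*pi/5) + exp(4*I*pi/5) + 2*exp(2*I*pi/5))] = 0/5 = 0
(Exp terms are combined using exp(i*s)*conj(exp(i*t)) = exp(i*(s-t)), and sums of them are collapsed using the identity that for every m > 1 the m distinct m-th roots of unity sum to 0, e.g. 1 + exp(2*I*pi/3) + exp(-2*I*pi/3) = 0.)
Dimension check: dim(rho) = sum (mult * dim) = 2*1 + 0*1 + 1*1 + 2*1 + 0*1 = 5 = chi_rho(e) = 5.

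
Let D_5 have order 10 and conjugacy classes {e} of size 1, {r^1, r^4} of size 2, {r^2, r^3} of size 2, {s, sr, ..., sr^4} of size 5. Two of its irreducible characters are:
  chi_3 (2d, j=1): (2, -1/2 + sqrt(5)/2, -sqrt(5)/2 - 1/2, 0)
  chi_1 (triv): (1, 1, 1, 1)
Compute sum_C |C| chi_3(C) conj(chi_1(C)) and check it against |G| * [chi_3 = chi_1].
Sum = 0; so <chi_3, chi_1> = 0 (distinct irreducibles are orthogonal).

Solution. Compute term by term over conjugacy classes (|C| * chi_3(C) * conj(chi_1(C))):
  1*(2)*conj(1) + 2*(-1/2 + sqrt(5)/2)*conj(1) + 2*(-sqrt(5)/2 - 1/2)*conj(1) + 5*(0)*conj(1)
  = (2) + (-1 + sqrt(5)) + (-sqrt(5) - 1) + (0)
  = 0.
Dividing by |G| = 10 gives 0/10 = 0, matching the row-orthogonality relation <chi_3, chi_1> = [chi_3 = chi_1].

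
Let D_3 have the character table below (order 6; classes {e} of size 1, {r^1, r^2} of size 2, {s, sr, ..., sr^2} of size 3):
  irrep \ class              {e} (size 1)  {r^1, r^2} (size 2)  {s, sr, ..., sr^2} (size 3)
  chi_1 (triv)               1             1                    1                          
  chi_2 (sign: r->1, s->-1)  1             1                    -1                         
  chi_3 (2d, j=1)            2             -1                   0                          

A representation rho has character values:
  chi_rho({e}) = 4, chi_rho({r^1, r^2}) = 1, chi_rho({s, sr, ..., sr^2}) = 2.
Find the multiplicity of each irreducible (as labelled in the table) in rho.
Multiplicities: chi_1: 2, chi_2: 0, chi_3: 1.

Proof sketch: Use <chi_rho, chi> = (1/|G|) sum_C |C| * chi_rho(C) * conj(chi(C)) with |G| = 6 for each irreducible chi in the table:
  <chi_rho, chi_1> = (1/6)[1*(4)*conj(1) + 2*(1)*conj(1) + 3*(2)*conj(1)]
      = (1/6)[(4) + (2) + (6)] = 12/6 = 2
  <chi_rho, chi_2> = (1/6)[1*(4)*conj(1) + 2*(1)*conj(1) + 3*(2)*conj(-1)]
      = (1/6)[(4) + (2) + (-6)] = 0/6 = 0
  <chi_rho, chi_3> = (1/6)[1*(4)*conj(2) + 2*(1)*conj(-1) + 3*(2)*conj(0)]
      = (1/6)[(8) + (-2) + (0)] = 6/6 = 1
Dimension check: dim(rho) = sum (mult * dim) = 2*1 + 0*1 + 1*2 = 4 = chi_rho(e) = 4.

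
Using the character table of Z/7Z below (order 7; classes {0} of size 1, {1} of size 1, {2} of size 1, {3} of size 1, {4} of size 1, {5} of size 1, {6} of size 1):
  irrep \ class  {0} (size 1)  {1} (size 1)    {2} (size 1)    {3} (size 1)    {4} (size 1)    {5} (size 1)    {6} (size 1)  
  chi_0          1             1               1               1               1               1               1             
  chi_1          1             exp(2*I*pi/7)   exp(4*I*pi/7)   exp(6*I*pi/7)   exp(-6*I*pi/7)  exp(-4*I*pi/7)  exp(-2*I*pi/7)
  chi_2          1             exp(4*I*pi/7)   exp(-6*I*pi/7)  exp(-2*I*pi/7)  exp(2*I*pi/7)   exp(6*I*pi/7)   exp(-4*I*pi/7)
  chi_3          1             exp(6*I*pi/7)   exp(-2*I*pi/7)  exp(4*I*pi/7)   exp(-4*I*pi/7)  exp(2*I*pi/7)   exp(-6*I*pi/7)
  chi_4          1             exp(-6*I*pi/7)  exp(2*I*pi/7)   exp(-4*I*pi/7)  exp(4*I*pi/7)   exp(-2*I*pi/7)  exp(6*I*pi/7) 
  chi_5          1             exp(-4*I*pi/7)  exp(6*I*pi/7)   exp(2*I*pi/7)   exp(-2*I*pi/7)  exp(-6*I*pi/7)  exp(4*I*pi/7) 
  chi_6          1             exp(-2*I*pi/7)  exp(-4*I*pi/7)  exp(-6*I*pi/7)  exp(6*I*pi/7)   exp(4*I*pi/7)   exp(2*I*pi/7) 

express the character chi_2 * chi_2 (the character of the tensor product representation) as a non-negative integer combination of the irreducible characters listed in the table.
chi_2 tensor chi_2 = chi_4 (all other irreducibles have multiplicity 0).

Details: The character of a tensor product is the pointwise product (chi_2 * chi_2)(C) = chi_2(C) * chi_2(C):
  {0}: (1)*(1), {1}: (exp(4*I*pi/7))*(exp(4*I*pi/7)), {2}: (exp(-6*I*pi/7))*(exp(-6*I*pi/7)), {3}: (exp(-2*I*pi/7))*(exp(-2*I*pi/7)), {4}: (exp(2*I*pi/7))*(exp(2*I*pi/7)), {5}: (exp(6*I*pi/7))*(exp(6*I*pi/7)), {6}: (exp(-4*I*pi/7))*(exp(-4*I*pi/7))
so (chi_2 * chi_2) takes values
  {0} -> 1, {1} -> exp(-6*I*pi/7), {2} -> exp(2*I*pi/7), {3} -> exp(-4*I*pi/7), {4} -> exp(4*I*pi/7), {5} -> exp(-2*I*pi/7), {6} -> exp(6*I*pi/7).
Now take the inner product of this character with each irreducible chi from the table, <chi_2*chi_2, chi> = (1/7) sum_C |C| (chi_2*chi_2)(C) conj(chi(C)):
  <chi_2*chi_2, chi_0> = (1/7)[1*(1)*conj(1) + 1*(exp(-6*I*pi/7))*conj(1) + 1*(exp(2*I*pi/7))*conj(1) + 1*(exp(-4*I*pi/7))*conj(1) + 1*(exp(4*I*pi/7))*conj(1) + 1*(exp(-2*I*pi/7))*conj(1) + 1*(exp(6*I*pi/7))*conj(1)]
      = (1/7)[(1) + (exp(-6*I*pi/7)) + (exp(2*I*pi/7)) + (exp(-4*I*pi/7)) + (exp(4*I*pi/7)) + (exp(-2*I*pi/7)) + (exp(6*I*pi/7))] = 0/7 = 0
  <chi_2*chi_2, chi_1> = (1/7)[1*(1)*conj(1) + 1*(exp(-6*I*pi/7))*conj(exp(2*I*pi/7)) + 1*(exp(2*I*pi/7))*conj(exp(4*I*pi/7)) + 1*(exp(-4*I*pi/7))*conj(exp(6*I*pi/7)) + 1*(exp(4*I*pi/7))*conj(exp(-6*I*pi/7)) + 1*(exp(-2*I*pi/7))*conj(exp(-4*I*pi/7)) + 1*(exp(6*I*pi/7))*conj(exp(-2*I*pi/7))]
      = (1/7)[(1) + (exp(6*I*pi/7)) + (exp(-2*I*pi/7)) + (exp(4*I*pi/7)) + (exp(-4*I*pi/7)) + (exp(2*I*pi/7)) + (exp(-6*I*pi/7))] = 0/7 = 0
  <chi_2*chi_2, chi_2> = (1/7)[1*(1)*conj(1) + 1*(exp(-6*I*pi/7))*conj(exp(4*I*pi/7)) + 1*(exp(2*I*pi/7))*conj(exp(-6*I*pi/7)) + 1*(exp(-4*I*pi/7))*conj(exp(-2*I*pi/7)) + 1*(exp(4*I*pi/7))*conj(exp(2*I*pi/7)) + 1*(exp(-2*I*pi/7))*conj(exp(6*I*pi/7)) + 1*(exp(6*I*pi/7))*conj(exp(-4*I*pi/7))]
      = (1/7)[(1) + (exp(4*I*pi/7)) + (exp(-6*I*pi/7)) + (exp(-2*I*pi/7)) + (exp(2*I*pi/7)) + (exp(6*I*pi/7)) + (exp(-4*I*pi/7))] = 0/7 = 0
  <chi_2*chi_2, chi_3> = (1/7)[1*(1)*conj(1) + 1*(exp(-6*I*pi/7))*conj(exp(6*I*pi/7)) + 1*(exp(2*I*pi/7))*conj(exp(-2*I*pi/7)) + 1*(exp(-4*I*pi/7))*conj(exp(4*I*pi/7)) + 1*(exp(4*I*pi/7))*conj(exp(-4*I*pi/7)) + 1*(exp(-2*I*pi/7))*conj(exp(2*I*pi/7)) + 1*(exp(6*I*pi/7))*conj(exp(-6*I*pi/7))]
      = (1/7)[(1) + (exp(2*I*pi/7)) + (exp(4*I*pi/7)) + (exp(6*I*pi/7)) + (exp(-6*I*pi/7)) + (exp(-4*I*pi/7)) + (exp(-2*I*pi/7))] = 0/7 = 0
  <chi_2*chi_2, chi_4> = (1/7)[1*(1)*conj(1) + 1*(exp(-6*I*pi/7))*conj(exp(-6*I*pi/7)) + 1*(exp(2*I*pi/7))*conj(exp(2*I*pi/7)) + 1*(exp(-4*I*pi/7))*conj(exp(-4*I*pi/7)) + 1*(exp(4*I*pi/7))*conj(exp(4*I*pi/7)) + 1*(exp(-2*I*pi/7))*conj(exp(-2*I*pi/7)) + 1*(exp(6*I*pi/7))*conj(exp(6*I*pi/7))]
      = (1/7)[(1) + (1) + (1) + (1) + (1) + (1) + (1)] = 7/7 = 1
  <chi_2*chi_2, chi_5> = (1/7)[1*(1)*conj(1) + 1*(exp(-6*I*pi/7))*conj(exp(-4*I*pi/7)) + 1*(exp(2*I*pi/7))*conj(exp(6*I*pi/7)) + 1*(exp(-4*I*pi/7))*conj(exp(2*I*pi/7)) + 1*(exp(4*I*pi/7))*conj(exp(-2*I*pi/7)) + 1*(exp(-2*I*pi/7))*conj(exp(-6*I*pi/7)) + 1*(exp(6*I*pi/7))*conj(exp(4*I*pi/7))]
      = (1/7)[(1) + (exp(-2*I*pi/7)) + (exp(-4*I*pi/7)) + (exp(-6*I*pi/7)) + (exp(6*I*pi/7)) + (exp(4*I*pi/7)) + (exp(2*I*pi/7))] = 0/7 = 0
  <chi_2*chi_2, chi_6> = (1/7)[1*(1)*conj(1) + 1*(exp(-6*I*pi/7))*conj(exp(-2*I*pi/7)) + 1*(exp(2*I*pi/7))*conj(exp(-4*I*pi/7)) + 1*(exp(-4*I*pi/7))*conj(exp(-6*I*pi/7)) + 1*(exp(4*I*pi/7))*conj(exp(6*I*pi/7)) + 1*(exp(-2*I*pi/7))*conj(exp(4*I*pi/7)) + 1*(exp(6*I*pi/7))*conj(exp(2*I*pi/7))]
      = (1/7)[(1) + (exp(-4*I*pi/7)) + (exp(6*I*pi/7)) + (exp(2*I*pi/7)) + (exp(-2*I*pi/7)) + (exp(-6*I*pi/7)) + (exp(4*I*pi/7))] = 0/7 = 0
(Exp terms are combined using exp(i*s)*conj(exp(i*t)) = exp(i*(s-t)), and sums of them are collapsed using the identity that for every m > 1 the m distinct m-th roots of unity sum to 0, e.g. 1 + exp(2*I*pi/3) + exp(-2*I*pi/3) = 0.)
Hence the multiplicities are chi_4: 1. Dimension check: dim(chi_2)*dim(chi_2) = 1*1 = 1 and sum (mult * dim) = 1*1 = 1.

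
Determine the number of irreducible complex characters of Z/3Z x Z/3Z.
9

Why: The number of irreducible complex representations of a finite group equals its number of conjugacy classes. Z/3Z x Z/3Z is abelian of order 9, so every element is its own conjugacy class: 9 classes, so Z/3Z x Z/3Z (order 9) has exactly 9 irreducible complex representations.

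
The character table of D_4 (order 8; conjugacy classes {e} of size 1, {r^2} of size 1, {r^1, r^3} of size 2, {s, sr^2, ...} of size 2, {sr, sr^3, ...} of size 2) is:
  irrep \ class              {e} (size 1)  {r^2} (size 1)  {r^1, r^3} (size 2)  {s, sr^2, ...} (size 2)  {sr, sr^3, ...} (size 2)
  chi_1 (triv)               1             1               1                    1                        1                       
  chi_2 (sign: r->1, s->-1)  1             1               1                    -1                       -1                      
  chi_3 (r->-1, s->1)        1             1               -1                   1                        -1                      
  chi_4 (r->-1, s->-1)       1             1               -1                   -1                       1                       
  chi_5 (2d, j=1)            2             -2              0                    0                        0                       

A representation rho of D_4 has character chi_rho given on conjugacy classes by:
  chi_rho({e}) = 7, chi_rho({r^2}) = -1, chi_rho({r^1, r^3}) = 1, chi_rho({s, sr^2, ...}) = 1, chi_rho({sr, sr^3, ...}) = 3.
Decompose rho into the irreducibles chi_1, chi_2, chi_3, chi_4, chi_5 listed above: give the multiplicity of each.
Multiplicities: chi_1: 2, chi_2: 0, chi_3: 0, chi_4: 1, chi_5: 2.

Proof sketch: Use <chi_rho, chi> = (1/|G|) sum_C |C| * chi_rho(C) * conj(chi(C)) with |G| = 8 for each irreducible chi in the table:
  <chi_rho, chi_1> = (1/8)[1*(7)*conj(1) + 1*(-1)*conj(1) + 2*(1)*conj(1) + 2*(1)*conj(1) + 2*(3)*conj(1)]
      = (1/8)[(7) + (-1) + (2) + (2) + (6)] = 16/8 = 2
  <chi_rho, chi_2> = (1/8)[1*(7)*conj(1) + 1*(-1)*conj(1) + 2*(1)*conj(1) + 2*(1)*conj(-1) + 2*(3)*conj(-1)]
      = (1/8)[(7) + (-1) + (2) + (-2) + (-6)] = 0/8 = 0
  <chi_rho, chi_3> = (1/8)[1*(7)*conj(1) + 1*(-1)*conj(1) + 2*(1)*conj(-1) + 2*(1)*conj(1) + 2*(3)*conj(-1)]
      = (1/8)[(7) + (-1) + (-2) + (2) + (-6)] = 0/8 = 0
  <chi_rho, chi_4> = (1/8)[1*(7)*conj(1) + 1*(-1)*conj(1) + 2*(1)*conj(-1) + 2*(1)*conj(-1) + 2*(3)*conj(1)]
      = (1/8)[(7) + (-1) + (-2) + (-2) + (6)] = 8/8 = 1
  <chi_rho, chi_5> = (1/8)[1*(7)*conj(2) + 1*(-1)*conj(-2) + 2*(1)*conj(0) + 2*(1)*conj(0) + 2*(3)*conj(0)]
      = (1/8)[(14) + (2) + (0) + (0) + (0)] = 16/8 = 2
Dimension check: dim(rho) = sum (mult * dim) = 2*1 + 0*1 + 0*1 + 1*1 + 2*2 = 7 = chi_rho(e) = 7.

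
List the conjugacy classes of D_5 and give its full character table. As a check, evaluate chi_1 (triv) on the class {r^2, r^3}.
Conjugacy classes: {e} of size 1, {r^1, r^4} of size 2, {r^2, r^3} of size 2, {s, sr, ..., sr^4} of size 5.
Character table:
  irrep \ class              {e} (size 1)  {r^1, r^4} (size 2)  {r^2, r^3} (size 2)  {s, sr, ..., sr^4} (size 5)
  chi_1 (triv)               1             1                    1                    1                          
  chi_2 (sign: r->1, s->-1)  1             1                    1                    -1                         
  chi_3 (2d, j=1)            2             -1/2 + sqrt(5)/2     -sqrt(5)/2 - 1/2     0                          
  chi_4 (2d, j=2)            2             -sqrt(5)/2 - 1/2     -1/2 + sqrt(5)/2     0                          

Spot check: chi_1 (triv) on {r^2, r^3} = 1.

Explanation: D_5 has order 2*5 = 10 with 4 conjugacy classes, hence 4 irreducibles. Sum of squared dims 1 + 1 + 4 + 4 = 10 = |G|. Linear characters come from the abelianisation; the 2-dimensional irreps have character r^k -> 2*cos(2*pi*j*k/5), reflections -> 0.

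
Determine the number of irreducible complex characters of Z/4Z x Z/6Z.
24

Explanation: The number of irreducible complex representations of a finite group equals its number of conjugacy classes. Z/4Z x Z/6Z is abelian of order 24, so every element is its own conjugacy class: 24 classes, so Z/4Z x Z/6Z (order 24) has exactly 24 irreducible complex representations.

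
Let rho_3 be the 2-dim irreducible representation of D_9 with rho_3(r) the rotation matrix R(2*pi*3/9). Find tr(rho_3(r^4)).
chi_{rho_3}(r^4) = 2*cos(2*pi*3*4/9) = -1

Justification: rho_3(r^4) is rotation by angle 2*pi*3*4/9, whose trace is 2*cos(2*pi*3*4/9) = -1.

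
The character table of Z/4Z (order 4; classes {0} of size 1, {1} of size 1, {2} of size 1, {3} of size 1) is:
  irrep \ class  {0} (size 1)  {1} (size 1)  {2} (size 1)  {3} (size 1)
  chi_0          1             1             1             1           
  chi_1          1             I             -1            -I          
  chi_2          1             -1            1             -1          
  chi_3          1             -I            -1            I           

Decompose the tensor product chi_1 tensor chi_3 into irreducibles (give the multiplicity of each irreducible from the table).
chi_1 tensor chi_3 = chi_0 (all other irreducibles have multiplicity 0).

Solution. The character of a tensor product is the pointwise product (chi_1 * chi_3)(C) = chi_1(C) * chi_3(C):
  {0}: (1)*(1), {1}: (I)*(-I), {2}: (-1)*(-1), {3}: (-I)*(I)
so (chi_1 * chi_3) takes values
  {0} -> 1, {1} -> 1, {2} -> 1, {3} -> 1.
Now take the inner product of this character with each irreducible chi from the table, <chi_1*chi_3, chi> = (1/4) sum_C |C| (chi_1*chi_3)(C) conj(chi(C)):
  <chi_1*chi_3, chi_0> = (1/4)[1*(1)*conj(1) + 1*(1)*conj(1) + 1*(1)*conj(1) + 1*(1)*conj(1)]
      = (1/4)[(1) + (1) + (1) + (1)] = 4/4 = 1
  <chi_1*chi_3, chi_1> = (1/4)[1*(1)*conj(1) + 1*(1)*conj(I) + 1*(1)*conj(-1) + 1*(1)*conj(-I)]
      = (1/4)[(1) + (-I) + (-1) + (I)] = 0/4 = 0
  <chi_1*chi_3, chi_2> = (1/4)[1*(1)*conj(1) + 1*(1)*conj(-1) + 1*(1)*conj(1) + 1*(1)*conj(-1)]
      = (1/4)[(1) + (-1) + (1) + (-1)] = 0/4 = 0
  <chi_1*chi_3, chi_3> = (1/4)[1*(1)*conj(1) + 1*(1)*conj(-I) + 1*(1)*conj(-1) + 1*(1)*conj(I)]
      = (1/4)[(1) + (I) + (-1) + (-I)] = 0/4 = 0
(Exp terms are combined using exp(i*s)*conj(exp(i*t)) = exp(i*(s-t)), and sums of them are collapsed using the identity that for every m > 1 the m distinct m-th roots of unity sum to 0, e.g. 1 + exp(2*I*pi/3) + exp(-2*I*pi/3) = 0.)
Hence the multiplicities are chi_0: 1. Dimension check: dim(chi_1)*dim(chi_3) = 1*1 = 1 and sum (mult * dim) = 1*1 = 1.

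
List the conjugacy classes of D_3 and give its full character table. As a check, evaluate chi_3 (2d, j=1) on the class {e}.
Conjugacy classes: {e} of size 1, {r^1, r^2} of size 2, {s, sr, ..., sr^2} of size 3.
Character table:
  irrep \ class              {e} (size 1)  {r^1, r^2} (size 2)  {s, sr, ..., sr^2} (size 3)
  chi_1 (triv)               1             1                    1                          
  chi_2 (sign: r->1, s->-1)  1             1                    -1                         
  chi_3 (2d, j=1)            2             -1                   0                          

Spot check: chi_3 (2d, j=1) on {e} = 2.

D_3 has order 2*3 = 6 with 3 conjugacy classes, hence 3 irreducibles. Sum of squared dims 1 + 1 + 4 = 6 = |G|. Linear characters come from the abelianisation; the 2-dimensional irreps have character r^k -> 2*cos(2*pi*j*k/3), reflections -> 0.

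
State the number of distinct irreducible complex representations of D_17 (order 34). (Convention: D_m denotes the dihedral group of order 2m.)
10

Justification: The number of irreducible complex representations of a finite group equals its number of conjugacy classes. D_17 has 10 conjugacy classes ((n+3)/2 for n odd), so D_17 (order 34) has exactly 10 irreducible complex representations.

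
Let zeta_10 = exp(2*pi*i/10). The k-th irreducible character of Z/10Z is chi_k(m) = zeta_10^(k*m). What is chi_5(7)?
chi_5(7) = zeta_10^35 = -1

Details: chi_5(7) = zeta_10^(5*7) = zeta_10^35. Since zeta_10^10 = 1, this equals zeta_10^5 = exp(2*pi*i*5/10) = -1.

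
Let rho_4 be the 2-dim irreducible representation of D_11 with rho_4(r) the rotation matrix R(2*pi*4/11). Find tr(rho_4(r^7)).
chi_{rho_4}(r^7) = 2*cos(2*pi*4*7/11) = -2*cos(pi/11)

rho_4(r^7) is rotation by angle 2*pi*4*7/11, whose trace is 2*cos(2*pi*4*7/11) = -2*cos(pi/11).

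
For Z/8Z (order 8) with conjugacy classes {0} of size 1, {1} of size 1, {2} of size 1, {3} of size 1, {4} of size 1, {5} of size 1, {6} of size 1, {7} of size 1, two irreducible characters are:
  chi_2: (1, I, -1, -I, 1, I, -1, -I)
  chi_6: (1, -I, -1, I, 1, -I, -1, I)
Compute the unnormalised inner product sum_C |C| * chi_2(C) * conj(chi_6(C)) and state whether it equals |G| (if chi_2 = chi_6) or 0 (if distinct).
Sum = 0; so <chi_2, chi_6> = 0 (distinct irreducibles are orthogonal).

Argument: Compute term by term over conjugacy classes (|C| * chi_2(C) * conj(chi_6(C))):
  1*(1)*conj(1) + 1*(I)*conj(-I) + 1*(-1)*conj(-1) + 1*(-I)*conj(I) + 1*(1)*conj(1) + 1*(I)*conj(-I) + 1*(-1)*conj(-1) + 1*(-I)*conj(I)
  = (1) + (-1) + (1) + (-1) + (1) + (-1) + (1) + (-1)
  = 0.
(Exp terms are combined using exp(i*s)*conj(exp(i*t)) = exp(i*(s-t)), and sums of them are collapsed using the identity that for every m > 1 the m distinct m-th roots of unity sum to 0, e.g. 1 + exp(2*I*pi/3) + exp(-2*I*pi/3) = 0.)
Dividing by |G| = 8 gives 0/8 = 0, matching the row-orthogonality relation <chi_2, chi_6> = [chi_2 = chi_6].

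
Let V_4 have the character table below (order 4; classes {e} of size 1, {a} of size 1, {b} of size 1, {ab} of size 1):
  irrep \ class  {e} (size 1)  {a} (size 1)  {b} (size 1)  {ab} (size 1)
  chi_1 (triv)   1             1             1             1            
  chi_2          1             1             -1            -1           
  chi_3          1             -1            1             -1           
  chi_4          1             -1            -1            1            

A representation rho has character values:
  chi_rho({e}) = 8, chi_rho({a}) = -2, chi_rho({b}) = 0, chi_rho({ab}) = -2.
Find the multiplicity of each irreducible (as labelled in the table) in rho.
Multiplicities: chi_1: 1, chi_2: 2, chi_3: 3, chi_4: 2.

Reasoning: Use <chi_rho, chi> = (1/|G|) sum_C |C| * chi_rho(C) * conj(chi(C)) with |G| = 4 for each irreducible chi in the table:
  <chi_rho, chi_1> = (1/4)[1*(8)*conj(1) + 1*(-2)*conj(1) + 1*(0)*conj(1) + 1*(-2)*conj(1)]
      = (1/4)[(8) + (-2) + (0) + (-2)] = 4/4 = 1
  <chi_rho, chi_2> = (1/4)[1*(8)*conj(1) + 1*(-2)*conj(1) + 1*(0)*conj(-1) + 1*(-2)*conj(-1)]
      = (1/4)[(8) + (-2) + (0) + (2)] = 8/4 = 2
  <chi_rho, chi_3> = (1/4)[1*(8)*conj(1) + 1*(-2)*conj(-1) + 1*(0)*conj(1) + 1*(-2)*conj(-1)]
      = (1/4)[(8) + (2) + (0) + (2)] = 12/4 = 3
  <chi_rho, chi_4> = (1/4)[1*(8)*conj(1) + 1*(-2)*conj(-1) + 1*(0)*conj(-1) + 1*(-2)*conj(1)]
      = (1/4)[(8) + (2) + (0) + (-2)] = 8/4 = 2
Dimension check: dim(rho) = sum (mult * dim) = 1*1 + 2*1 + 3*1 + 2*1 = 8 = chi_rho(e) = 8.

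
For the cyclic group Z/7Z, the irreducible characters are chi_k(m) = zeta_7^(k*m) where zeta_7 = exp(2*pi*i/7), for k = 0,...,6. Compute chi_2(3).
chi_2(3) = zeta_7^6 = exp(-2*I*pi/7)

Working: chi_2(3) = zeta_7^(2*3) = zeta_7^6. Since zeta_7^7 = 1, this equals zeta_7^6 = exp(2*pi*i*6/7) = exp(-2*I*pi/7).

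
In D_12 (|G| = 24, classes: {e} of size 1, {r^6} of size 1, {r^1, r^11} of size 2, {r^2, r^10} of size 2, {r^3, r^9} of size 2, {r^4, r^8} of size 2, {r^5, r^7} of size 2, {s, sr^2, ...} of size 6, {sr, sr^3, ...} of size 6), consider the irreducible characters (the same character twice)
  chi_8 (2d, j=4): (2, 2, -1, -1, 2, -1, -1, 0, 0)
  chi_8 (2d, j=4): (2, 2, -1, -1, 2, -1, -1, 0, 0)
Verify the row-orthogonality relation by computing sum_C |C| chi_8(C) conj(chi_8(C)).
Sum = 24 = |G| = 24; so <chi_8, chi_8> = 1 (norm-1 confirms irreducibility).

Why: Compute term by term over conjugacy classes (|C| * chi_8(C) * conj(chi_8(C))):
  1*(2)*conj(2) + 1*(2)*conj(2) + 2*(-1)*conj(-1) + 2*(-1)*conj(-1) + 2*(2)*conj(2) + 2*(-1)*conj(-1) + 2*(-1)*conj(-1) + 6*(0)*conj(0) + 6*(0)*conj(0)
  = (4) + (4) + (2) + (2) + (8) + (2) + (2) + (0) + (0)
  = 24.
Dividing by |G| = 24 gives 24/24 = 1, matching the row-orthogonality relation <chi_8, chi_8> = [chi_8 = chi_8].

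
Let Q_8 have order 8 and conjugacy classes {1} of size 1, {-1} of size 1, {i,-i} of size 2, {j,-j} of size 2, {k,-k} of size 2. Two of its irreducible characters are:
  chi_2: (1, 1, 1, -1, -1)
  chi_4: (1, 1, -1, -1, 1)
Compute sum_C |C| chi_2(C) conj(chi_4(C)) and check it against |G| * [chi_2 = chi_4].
Sum = 0; so <chi_2, chi_4> = 0 (distinct irreducibles are orthogonal).

Compute term by term over conjugacy classes (|C| * chi_2(C) * conj(chi_4(C))):
  1*(1)*conj(1) + 1*(1)*conj(1) + 2*(1)*conj(-1) + 2*(-1)*conj(-1) + 2*(-1)*conj(1)
  = (1) + (1) + (-2) + (2) + (-2)
  = 0.
Dividing by |G| = 8 gives 0/8 = 0, matching the row-orthogonality relation <chi_2, chi_4> = [chi_2 = chi_4].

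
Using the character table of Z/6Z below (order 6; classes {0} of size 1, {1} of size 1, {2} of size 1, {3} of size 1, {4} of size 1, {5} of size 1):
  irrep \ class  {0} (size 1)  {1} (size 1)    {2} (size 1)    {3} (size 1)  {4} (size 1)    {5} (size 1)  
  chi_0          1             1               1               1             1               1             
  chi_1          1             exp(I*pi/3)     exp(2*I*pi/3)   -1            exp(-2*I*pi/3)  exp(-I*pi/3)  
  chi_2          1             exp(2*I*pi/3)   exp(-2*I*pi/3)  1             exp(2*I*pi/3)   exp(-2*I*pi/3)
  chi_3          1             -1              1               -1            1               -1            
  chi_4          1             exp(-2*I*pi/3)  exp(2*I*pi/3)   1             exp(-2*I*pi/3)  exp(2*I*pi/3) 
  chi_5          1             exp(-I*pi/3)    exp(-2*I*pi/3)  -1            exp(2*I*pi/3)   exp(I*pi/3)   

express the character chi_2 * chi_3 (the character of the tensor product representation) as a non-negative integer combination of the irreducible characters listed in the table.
chi_2 tensor chi_3 = chi_5 (all other irreducibles have multiplicity 0).

Why: The character of a tensor product is the pointwise product (chi_2 * chi_3)(C) = chi_2(C) * chi_3(C):
  {0}: (1)*(1), {1}: (exp(2*I*pi/3))*(-1), {2}: (exp(-2*I*pi/3))*(1), {3}: (1)*(-1), {4}: (exp(2*I*pi/3))*(1), {5}: (exp(-2*I*pi/3))*(-1)
so (chi_2 * chi_3) takes values
  {0} -> 1, {1} -> -exp(2*I*pi/3), {2} -> exp(-2*I*pi/3), {3} -> -1, {4} -> exp(2*I*pi/3), {5} -> -exp(-2*I*pi/3).
Now take the inner product of this character with each irreducible chi from the table, <chi_2*chi_3, chi> = (1/6) sum_C |C| (chi_2*chi_3)(C) conj(chi(C)):
  <chi_2*chi_3, chi_0> = (1/6)[1*(1)*conj(1) + 1*(-exp(2*I*pi/3))*conj(1) + 1*(exp(-2*I*pi/3))*conj(1) + 1*(-1)*conj(1) + 1*(exp(2*I*pi/3))*conj(1) + 1*(-exp(-2*I*pi/3))*conj(1)]
      = (1/6)[(1) + (-exp(2*I*pi/3)) + (exp(-2*I*pi/3)) + (-1) + (exp(2*I*pi/3)) + (-exp(-2*I*pi/3))] = 0/6 = 0
  <chi_2*chi_3, chi_1> = (1/6)[1*(1)*conj(1) + 1*(-exp(2*I*pi/3))*conj(exp(I*pi/3)) + 1*(exp(-2*I*pi/3))*conj(exp(2*I*pi/3)) + 1*(-1)*conj(-1) + 1*(exp(2*I*pi/3))*conj(exp(-2*I*pi/3)) + 1*(-exp(-2*I*pi/3))*conj(exp(-I*pi/3))]
      = (1/6)[(1) + (-exp(I*pi/3)) + (exp(2*I*pi/3)) + (1) + (exp(-2*I*pi/3)) + (-exp(-I*pi/3))] = 0/6 = 0
  <chi_2*chi_3, chi_2> = (1/6)[1*(1)*conj(1) + 1*(-exp(2*I*pi/3))*conj(exp(2*I*pi/3)) + 1*(exp(-2*I*pi/3))*conj(exp(-2*I*pi/3)) + 1*(-1)*conj(1) + 1*(exp(2*I*pi/3))*conj(exp(2*I*pi/3)) + 1*(-exp(-2*I*pi/3))*conj(exp(-2*I*pi/3))]
      = (1/6)[(1) + (-1) + (1) + (-1) + (1) + (-1)] = 0/6 = 0
  <chi_2*chi_3, chi_3> = (1/6)[1*(1)*conj(1) + 1*(-exp(2*I*pi/3))*conj(-1) + 1*(exp(-2*I*pi/3))*conj(1) + 1*(-1)*conj(-1) + 1*(exp(2*I*pi/3))*conj(1) + 1*(-exp(-2*I*pi/3))*conj(-1)]
      = (1/6)[(1) + (exp(2*I*pi/3)) + (exp(-2*I*pi/3)) + (1) + (exp(2*I*pi/3)) + (exp(-2*I*pi/3))] = 0/6 = 0
  <chi_2*chi_3, chi_4> = (1/6)[1*(1)*conj(1) + 1*(-exp(2*I*pi/3))*conj(exp(-2*I*pi/3)) + 1*(exp(-2*I*pi/3))*conj(exp(2*I*pi/3)) + 1*(-1)*conj(1) + 1*(exp(2*I*pi/3))*conj(exp(-2*I*pi/3)) + 1*(-exp(-2*I*pi/3))*conj(exp(2*I*pi/3))]
      = (1/6)[(1) + (-exp(-2*I*pi/3)) + (exp(2*I*pi/3)) + (-1) + (exp(-2*I*pi/3)) + (-exp(2*I*pi/3))] = 0/6 = 0
  <chi_2*chi_3, chi_5> = (1/6)[1*(1)*conj(1) + 1*(-exp(2*I*pi/3))*conj(exp(-I*pi/3)) + 1*(exp(-2*I*pi/3))*conj(exp(-2*I*pi/3)) + 1*(-1)*conj(-1) + 1*(exp(2*I*pi/3))*conj(exp(2*I*pi/3)) + 1*(-exp(-2*I*pi/3))*conj(exp(I*pi/3))]
      = (1/6)[(1) + (1) + (1) + (1) + (1) + (1)] = 6/6 = 1
(Exp terms are combined using exp(i*s)*conj(exp(i*t)) = exp(i*(s-t)), and sums of them are collapsed using the identity that for every m > 1 the m distinct m-th roots of unity sum to 0, e.g. 1 + exp(2*I*pi/3) + exp(-2*I*pi/3) = 0.)
Hence the multiplicities are chi_5: 1. Dimension check: dim(chi_2)*dim(chi_3) = 1*1 = 1 and sum (mult * dim) = 1*1 = 1.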